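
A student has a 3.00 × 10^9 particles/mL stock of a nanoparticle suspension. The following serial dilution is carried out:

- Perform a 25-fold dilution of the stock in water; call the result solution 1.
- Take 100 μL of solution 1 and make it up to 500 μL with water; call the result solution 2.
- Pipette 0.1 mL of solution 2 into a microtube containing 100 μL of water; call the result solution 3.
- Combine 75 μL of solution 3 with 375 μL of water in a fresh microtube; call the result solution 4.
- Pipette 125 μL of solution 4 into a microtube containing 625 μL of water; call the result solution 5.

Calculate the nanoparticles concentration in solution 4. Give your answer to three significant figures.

2.00 × 10^6 particles/mL

Step 1: 25-fold → factor 25
Step 2: 100 μL brought to 500 μL → factor 500/100 = 5
Step 3: 0.1 mL + 100 μL = 0.2 mL total → factor 0.2/0.1 = 2
Step 4: 75 μL + 375 μL = 450 μL total → factor 450/75 = 6
Dilution factor through solution 4 = 25 × 5 × 2 × 6 = 1500
[solution 4] = 3.00 × 10^9 particles/mL / 1500 = 2.00 × 10^6 particles/mL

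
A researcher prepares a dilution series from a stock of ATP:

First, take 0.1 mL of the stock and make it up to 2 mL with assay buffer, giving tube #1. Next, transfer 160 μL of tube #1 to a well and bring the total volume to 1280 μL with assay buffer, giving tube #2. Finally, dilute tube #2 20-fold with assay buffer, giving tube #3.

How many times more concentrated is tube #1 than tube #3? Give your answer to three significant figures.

160

Step 1: 0.1 mL brought to 2 mL → factor 2/0.1 = 20
Step 2: 160 μL brought to 1280 μL → factor 1280/160 = 8
Step 3: 20-fold → factor 20
Dilution factor to tube #1 = 20; to tube #3 = 3200
[tube #1]/[tube #3] = (factor to tube #3)/(factor to tube #1) = 3200/20 = 160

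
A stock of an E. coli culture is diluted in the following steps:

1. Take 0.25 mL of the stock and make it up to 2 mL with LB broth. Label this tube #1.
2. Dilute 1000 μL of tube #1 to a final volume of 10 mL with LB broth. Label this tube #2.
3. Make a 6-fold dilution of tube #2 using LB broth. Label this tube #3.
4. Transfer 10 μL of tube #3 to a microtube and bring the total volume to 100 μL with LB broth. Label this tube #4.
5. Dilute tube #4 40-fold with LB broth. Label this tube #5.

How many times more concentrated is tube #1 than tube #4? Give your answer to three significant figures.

Step 1: 0.25 mL brought to 2 mL → factor 2/0.25 = 8
Step 2: 1000 μL brought to 10 mL → factor 10000/1000 = 10
Step 3: 6-fold → factor 6
Step 4: 10 μL brought to 100 μL → factor 100/10 = 10
Dilution factor to tube #1 = 8; to tube #4 = 4800
[tube #1]/[tube #4] = (factor to tube #4)/(factor to tube #1) = 4800/8 = 600

600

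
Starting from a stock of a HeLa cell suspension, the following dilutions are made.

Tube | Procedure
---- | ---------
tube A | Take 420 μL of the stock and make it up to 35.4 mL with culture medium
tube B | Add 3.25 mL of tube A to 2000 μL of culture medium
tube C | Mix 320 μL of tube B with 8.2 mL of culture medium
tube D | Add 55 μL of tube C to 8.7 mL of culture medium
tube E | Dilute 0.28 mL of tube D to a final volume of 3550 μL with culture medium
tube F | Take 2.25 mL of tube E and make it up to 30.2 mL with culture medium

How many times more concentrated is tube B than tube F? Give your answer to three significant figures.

7.21 × 10^5

Step 1: 420 μL brought to 35.4 mL → factor 35400/420 = 84.286
Step 2: 3.25 mL + 2000 μL = 5.25 mL total → factor 5.25/3.25 = 1.6154
Step 3: 320 μL + 8.2 mL = 8520 μL total → factor 8520/320 = 26.625
Step 4: 55 μL + 8.7 mL = 8755 μL total → factor 8755/55 = 159.18
Step 5: 0.28 mL brought to 3550 μL → factor 3.55/0.28 = 12.679
Step 6: 2.25 mL brought to 30.2 mL → factor 30.2/2.25 = 13.422
Dilution factor to tube B = 136.15; to tube F = 9.8199 × 10^7
[tube B]/[tube F] = (factor to tube F)/(factor to tube B) = 9.8199 × 10^7/136.15 = 7.21 × 10^5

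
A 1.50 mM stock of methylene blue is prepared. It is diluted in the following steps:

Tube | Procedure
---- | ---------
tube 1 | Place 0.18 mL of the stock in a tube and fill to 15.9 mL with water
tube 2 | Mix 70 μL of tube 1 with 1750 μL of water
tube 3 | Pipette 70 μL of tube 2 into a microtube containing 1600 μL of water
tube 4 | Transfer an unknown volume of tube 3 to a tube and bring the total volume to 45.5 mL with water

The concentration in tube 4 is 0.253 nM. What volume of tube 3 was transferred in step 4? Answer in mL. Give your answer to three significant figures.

Step 1: 0.18 mL brought to 15.9 mL → factor 15.9/0.18 = 88.333
Step 2: 70 μL + 1750 μL = 1820 μL total → factor 1820/70 = 26
Step 3: 70 μL + 1600 μL = 1670 μL total → factor 1670/70 = 23.857
Step 4: v brought to 45.5 mL → factor = 45.5 mL/v
Product of known-step factors = 54792
Overall factor = 1.50 mM / (0.253 nM) = 5.9289 × 10^6
Step-4 factor = 5.9289 × 10^6 / 54792 = 108.21
v = 45.5 mL / 108.21 = 0.420 mL

0.420 mL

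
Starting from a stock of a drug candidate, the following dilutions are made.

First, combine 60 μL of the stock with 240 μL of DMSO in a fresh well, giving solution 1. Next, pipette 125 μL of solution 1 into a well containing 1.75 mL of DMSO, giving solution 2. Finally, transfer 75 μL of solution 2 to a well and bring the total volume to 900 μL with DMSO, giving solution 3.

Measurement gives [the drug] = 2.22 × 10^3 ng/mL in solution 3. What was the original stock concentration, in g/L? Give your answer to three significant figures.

2.00 g/L

Step 1: 60 μL + 240 μL = 300 μL total → factor 300/60 = 5
Step 2: 125 μL + 1.75 mL = 1875 μL total → factor 1875/125 = 15
Step 3: 75 μL brought to 900 μL → factor 900/75 = 12
Overall dilution factor = 5 × 15 × 12 = 900
Stock = 2.22 × 10^3 ng/mL × 900 = 1.998 × 10^6 ng/mL = 2.00 g/L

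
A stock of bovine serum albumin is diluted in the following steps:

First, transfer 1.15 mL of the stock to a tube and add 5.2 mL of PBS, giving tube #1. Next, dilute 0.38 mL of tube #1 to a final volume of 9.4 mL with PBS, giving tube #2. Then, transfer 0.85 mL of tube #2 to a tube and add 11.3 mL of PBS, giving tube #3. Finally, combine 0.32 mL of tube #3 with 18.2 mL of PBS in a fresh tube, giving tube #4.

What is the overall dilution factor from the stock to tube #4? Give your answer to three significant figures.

Step 1: 1.15 mL + 5.2 mL = 6.35 mL total → factor 6.35/1.15 = 5.5217
Step 2: 0.38 mL brought to 9.4 mL → factor 9.4/0.38 = 24.737
Step 3: 0.85 mL + 11.3 mL = 12.15 mL total → factor 12.15/0.85 = 14.294
Step 4: 0.32 mL + 18.2 mL = 18.52 mL total → factor 18.52/0.32 = 57.875
Overall dilution factor = 5.5217 × 24.737 × 14.294 × 57.875 = 1.13 × 10^5

1.13 × 10^5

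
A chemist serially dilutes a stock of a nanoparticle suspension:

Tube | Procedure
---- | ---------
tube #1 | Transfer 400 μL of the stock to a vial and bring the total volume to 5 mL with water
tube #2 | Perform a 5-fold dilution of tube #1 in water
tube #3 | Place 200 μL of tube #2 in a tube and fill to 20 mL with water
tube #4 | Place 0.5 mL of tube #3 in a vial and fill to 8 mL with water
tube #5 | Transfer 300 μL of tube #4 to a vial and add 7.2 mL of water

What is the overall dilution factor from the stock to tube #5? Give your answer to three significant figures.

2.50 × 10^6

Step 1: 400 μL brought to 5 mL → factor 5000/400 = 12.5
Step 2: 5-fold → factor 5
Step 3: 200 μL brought to 20 mL → factor 20000/200 = 100
Step 4: 0.5 mL brought to 8 mL → factor 8/0.5 = 16
Step 5: 300 μL + 7.2 mL = 7500 μL total → factor 7500/300 = 25
Overall dilution factor = 12.5 × 5 × 100 × 16 × 25 = 2.5 × 10^6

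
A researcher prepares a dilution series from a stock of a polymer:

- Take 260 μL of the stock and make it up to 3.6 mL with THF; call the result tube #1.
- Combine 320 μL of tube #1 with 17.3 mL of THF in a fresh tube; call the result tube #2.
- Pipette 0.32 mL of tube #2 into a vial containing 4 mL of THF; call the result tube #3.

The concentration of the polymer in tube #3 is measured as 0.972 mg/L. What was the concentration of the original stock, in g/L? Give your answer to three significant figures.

Step 1: 260 μL brought to 3.6 mL → factor 3600/260 = 13.846
Step 2: 320 μL + 17.3 mL = 17620 μL total → factor 17620/320 = 55.062
Step 3: 0.32 mL + 4 mL = 4.32 mL total → factor 4.32/0.32 = 13.5
Overall dilution factor = 13.846 × 55.062 × 13.5 = 10292
Stock = 0.972 mg/L × 10292 = 1.000 × 10^4 mg/L = 10.0 g/L

10.0 g/L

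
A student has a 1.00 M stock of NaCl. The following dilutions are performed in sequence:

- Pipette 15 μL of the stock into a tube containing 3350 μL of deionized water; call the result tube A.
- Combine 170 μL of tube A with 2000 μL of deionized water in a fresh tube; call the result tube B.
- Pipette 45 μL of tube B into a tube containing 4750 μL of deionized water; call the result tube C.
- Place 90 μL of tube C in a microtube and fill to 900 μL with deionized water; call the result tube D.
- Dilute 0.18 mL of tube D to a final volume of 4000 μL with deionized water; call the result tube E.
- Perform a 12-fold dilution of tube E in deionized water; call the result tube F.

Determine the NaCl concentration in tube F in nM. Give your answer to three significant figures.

1.23 nM

Step 1: 15 μL + 3350 μL = 3365 μL total → factor 3365/15 = 224.33
Step 2: 170 μL + 2000 μL = 2170 μL total → factor 2170/170 = 12.765
Step 3: 45 μL + 4750 μL = 4795 μL total → factor 4795/45 = 106.56
Step 4: 90 μL brought to 900 μL → factor 900/90 = 10
Step 5: 0.18 mL brought to 4000 μL → factor 4/0.18 = 22.222
Step 6: 12-fold → factor 12
Overall dilution factor = 224.33 × 12.765 × 106.56 × 10 × 22.222 × 12 = 8.1367 × 10^8
Final = 1.00 M / 8.1367 × 10^8 = 1.229 × 10^-9 M = 1.23 nM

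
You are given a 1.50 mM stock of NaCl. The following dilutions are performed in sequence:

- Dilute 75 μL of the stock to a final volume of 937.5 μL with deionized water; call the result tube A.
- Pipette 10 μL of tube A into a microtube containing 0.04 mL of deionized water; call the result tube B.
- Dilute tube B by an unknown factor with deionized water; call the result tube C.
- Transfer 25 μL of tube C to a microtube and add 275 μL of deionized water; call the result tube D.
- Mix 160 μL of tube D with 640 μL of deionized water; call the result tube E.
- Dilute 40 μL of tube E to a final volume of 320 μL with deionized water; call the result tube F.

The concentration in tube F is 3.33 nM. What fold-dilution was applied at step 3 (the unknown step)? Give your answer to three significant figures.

Step 1: 75 μL brought to 937.5 μL → factor 937.5/75 = 12.5
Step 2: 10 μL + 0.04 mL = 50 μL total → factor 50/10 = 5
Step 3: unknown factor x
Step 4: 25 μL + 275 μL = 300 μL total → factor 300/25 = 12
Step 5: 160 μL + 640 μL = 800 μL total → factor 800/160 = 5
Step 6: 40 μL brought to 320 μL → factor 320/40 = 8
Product of known-step factors = 30000
Overall factor = 1.50 mM / (3.33 nM) = 4.5045 × 10^5
x = 4.5045 × 10^5 / 30000 = 15.0

15.0-fold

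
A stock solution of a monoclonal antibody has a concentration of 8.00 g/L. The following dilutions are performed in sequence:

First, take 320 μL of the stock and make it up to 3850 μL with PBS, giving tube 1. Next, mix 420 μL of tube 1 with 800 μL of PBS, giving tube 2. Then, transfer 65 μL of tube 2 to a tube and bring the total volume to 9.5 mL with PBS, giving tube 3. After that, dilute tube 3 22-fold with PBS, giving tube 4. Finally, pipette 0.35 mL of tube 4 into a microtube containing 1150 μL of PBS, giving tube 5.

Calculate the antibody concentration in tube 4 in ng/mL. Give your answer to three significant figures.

71.2 ng/mL

Step 1: 320 μL brought to 3850 μL → factor 3850/320 = 12.031
Step 2: 420 μL + 800 μL = 1220 μL total → factor 1220/420 = 2.9048
Step 3: 65 μL brought to 9.5 mL → factor 9500/65 = 146.15
Step 4: 22-fold → factor 22
Dilution factor through tube 4 = 12.031 × 2.9048 × 146.15 × 22 = 1.1237 × 10^5
[tube 4] = 8.00 g/L / 1.1237 × 10^5 = 7.119 × 10^-5 g/L = 71.2 ng/mL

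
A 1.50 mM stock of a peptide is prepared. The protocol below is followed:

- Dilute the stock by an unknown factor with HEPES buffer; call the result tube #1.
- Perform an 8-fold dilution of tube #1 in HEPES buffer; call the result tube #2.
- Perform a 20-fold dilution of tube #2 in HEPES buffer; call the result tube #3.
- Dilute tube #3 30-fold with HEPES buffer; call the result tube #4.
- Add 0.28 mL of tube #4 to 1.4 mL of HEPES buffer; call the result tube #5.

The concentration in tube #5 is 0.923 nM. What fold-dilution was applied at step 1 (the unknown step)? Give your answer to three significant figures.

56.4-fold

Step 1: unknown factor x
Step 2: 8-fold → factor 8
Step 3: 20-fold → factor 20
Step 4: 30-fold → factor 30
Step 5: 0.28 mL + 1.4 mL = 1.68 mL total → factor 1.68/0.28 = 6
Product of known-step factors = 28800
Overall factor = 1.50 mM / (0.923 nM) = 1.6251 × 10^6
x = 1.6251 × 10^6 / 28800 = 56.4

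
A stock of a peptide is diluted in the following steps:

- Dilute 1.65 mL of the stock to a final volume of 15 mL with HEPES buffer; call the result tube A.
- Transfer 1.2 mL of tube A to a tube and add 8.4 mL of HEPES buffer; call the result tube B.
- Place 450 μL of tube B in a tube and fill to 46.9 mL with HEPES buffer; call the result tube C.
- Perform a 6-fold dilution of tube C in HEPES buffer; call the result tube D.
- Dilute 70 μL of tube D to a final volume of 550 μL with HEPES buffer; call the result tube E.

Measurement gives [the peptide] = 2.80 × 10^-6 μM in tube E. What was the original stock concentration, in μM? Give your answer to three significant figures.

Step 1: 1.65 mL brought to 15 mL → factor 15/1.65 = 9.0909
Step 2: 1.2 mL + 8.4 mL = 9.6 mL total → factor 9.6/1.2 = 8
Step 3: 450 μL brought to 46.9 mL → factor 46900/450 = 104.22
Step 4: 6-fold → factor 6
Step 5: 70 μL brought to 550 μL → factor 550/70 = 7.8571
Overall dilution factor = 9.0909 × 8 × 104.22 × 6 × 7.8571 = 3.5733 × 10^5
Stock = 2.80 × 10^-6 μM × 3.5733 × 10^5 = 1.00 μM

1.00 μM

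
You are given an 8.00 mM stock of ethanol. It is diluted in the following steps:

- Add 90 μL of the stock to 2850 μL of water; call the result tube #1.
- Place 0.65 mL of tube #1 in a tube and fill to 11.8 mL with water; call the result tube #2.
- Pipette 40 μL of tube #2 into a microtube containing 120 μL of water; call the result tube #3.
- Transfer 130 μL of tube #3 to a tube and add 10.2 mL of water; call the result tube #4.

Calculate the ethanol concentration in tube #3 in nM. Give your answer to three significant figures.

3.37 × 10^3 nM

Step 1: 90 μL + 2850 μL = 2940 μL total → factor 2940/90 = 32.667
Step 2: 0.65 mL brought to 11.8 mL → factor 11.8/0.65 = 18.154
Step 3: 40 μL + 120 μL = 160 μL total → factor 160/40 = 4
Dilution factor through tube #3 = 32.667 × 18.154 × 4 = 2372.1
[tube #3] = 8.00 mM / 2372.1 = 0.003373 mM = 3.37 × 10^3 nM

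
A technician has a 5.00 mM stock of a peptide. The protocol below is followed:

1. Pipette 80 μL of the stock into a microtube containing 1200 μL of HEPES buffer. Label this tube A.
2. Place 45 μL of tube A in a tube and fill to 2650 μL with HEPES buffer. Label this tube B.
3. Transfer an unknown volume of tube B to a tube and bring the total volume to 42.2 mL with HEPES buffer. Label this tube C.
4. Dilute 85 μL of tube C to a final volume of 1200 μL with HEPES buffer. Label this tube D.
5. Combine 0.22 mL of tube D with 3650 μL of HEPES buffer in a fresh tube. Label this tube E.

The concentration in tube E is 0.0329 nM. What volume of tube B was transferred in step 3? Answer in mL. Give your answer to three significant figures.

Step 1: 80 μL + 1200 μL = 1280 μL total → factor 1280/80 = 16
Step 2: 45 μL brought to 2650 μL → factor 2650/45 = 58.889
Step 3: v brought to 42.2 mL → factor = 42.2 mL/v
Step 4: 85 μL brought to 1200 μL → factor 1200/85 = 14.118
Step 5: 0.22 mL + 3650 μL = 3.87 mL total → factor 3.87/0.22 = 17.591
Product of known-step factors = 2.3399 × 10^5
Overall factor = 5.00 mM / (0.0329 nM) = 1.5198 × 10^8
Step-3 factor = 1.5198 × 10^8 / 2.3399 × 10^5 = 649.49
v = 42.2 mL / 649.49 = 0.0650 mL

0.0650 mL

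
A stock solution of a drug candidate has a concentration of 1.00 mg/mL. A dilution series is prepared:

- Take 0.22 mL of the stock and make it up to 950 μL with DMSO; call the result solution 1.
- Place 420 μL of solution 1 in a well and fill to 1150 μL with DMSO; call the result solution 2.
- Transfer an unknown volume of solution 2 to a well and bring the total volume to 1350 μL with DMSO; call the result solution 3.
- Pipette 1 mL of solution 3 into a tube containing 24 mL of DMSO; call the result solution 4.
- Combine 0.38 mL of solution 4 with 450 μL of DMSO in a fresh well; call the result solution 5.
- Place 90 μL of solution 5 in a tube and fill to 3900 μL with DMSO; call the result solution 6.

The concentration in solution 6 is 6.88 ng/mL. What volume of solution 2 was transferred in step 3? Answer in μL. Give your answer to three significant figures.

260 μL

Step 1: 0.22 mL brought to 950 μL → factor 0.95/0.22 = 4.3182
Step 2: 420 μL brought to 1150 μL → factor 1150/420 = 2.7381
Step 3: v brought to 1350 μL → factor = 1350 μL/v
Step 4: 1 mL + 24 mL = 25 mL total → factor 25/1 = 25
Step 5: 0.38 mL + 450 μL = 0.83 mL total → factor 0.83/0.38 = 2.1842
Step 6: 90 μL brought to 3900 μL → factor 3900/90 = 43.333
Product of known-step factors = 27977
Overall factor = 1.00 mg/mL / (6.88 ng/mL) = 1.4535 × 10^5
Step-3 factor = 1.4535 × 10^5 / 27977 = 5.1952
v = 1350 μL / 5.1952 = 260 μL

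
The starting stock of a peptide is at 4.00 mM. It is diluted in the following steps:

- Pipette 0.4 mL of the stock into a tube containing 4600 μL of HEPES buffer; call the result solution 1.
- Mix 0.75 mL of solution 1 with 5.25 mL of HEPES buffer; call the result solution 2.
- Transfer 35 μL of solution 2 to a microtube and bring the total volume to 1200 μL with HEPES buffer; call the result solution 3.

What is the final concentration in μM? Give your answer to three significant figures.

Step 1: 0.4 mL + 4600 μL = 5 mL total → factor 5/0.4 = 12.5
Step 2: 0.75 mL + 5.25 mL = 6 mL total → factor 6/0.75 = 8
Step 3: 35 μL brought to 1200 μL → factor 1200/35 = 34.286
Overall dilution factor = 12.5 × 8 × 34.286 = 3428.6
Final = 4.00 mM / 3428.6 = 0.001167 mM = 1.17 μM

1.17 μM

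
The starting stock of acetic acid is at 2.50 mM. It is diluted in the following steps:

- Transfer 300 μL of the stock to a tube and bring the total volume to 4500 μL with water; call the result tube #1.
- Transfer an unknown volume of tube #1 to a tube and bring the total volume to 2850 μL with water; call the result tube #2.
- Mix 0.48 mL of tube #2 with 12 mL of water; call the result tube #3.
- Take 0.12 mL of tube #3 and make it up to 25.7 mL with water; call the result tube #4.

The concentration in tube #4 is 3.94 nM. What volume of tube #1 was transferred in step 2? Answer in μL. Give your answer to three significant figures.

Step 1: 300 μL brought to 4500 μL → factor 4500/300 = 15
Step 2: v brought to 2850 μL → factor = 2850 μL/v
Step 3: 0.48 mL + 12 mL = 12.48 mL total → factor 12.48/0.48 = 26
Step 4: 0.12 mL brought to 25.7 mL → factor 25.7/0.12 = 214.17
Product of known-step factors = 83525
Overall factor = 2.50 mM / (3.94 nM) = 6.3452 × 10^5
Step-2 factor = 6.3452 × 10^5 / 83525 = 7.5967
v = 2850 μL / 7.5967 = 375 μL

375 μL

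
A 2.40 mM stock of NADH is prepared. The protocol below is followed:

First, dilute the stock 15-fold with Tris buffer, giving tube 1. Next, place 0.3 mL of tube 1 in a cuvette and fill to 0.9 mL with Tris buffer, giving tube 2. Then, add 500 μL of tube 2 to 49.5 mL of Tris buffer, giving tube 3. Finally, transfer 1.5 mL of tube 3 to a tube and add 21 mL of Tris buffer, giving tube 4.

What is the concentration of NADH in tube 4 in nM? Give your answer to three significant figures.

Step 1: 15-fold → factor 15
Step 2: 0.3 mL brought to 0.9 mL → factor 0.9/0.3 = 3
Step 3: 500 μL + 49.5 mL = 50000 μL total → factor 50000/500 = 100
Step 4: 1.5 mL + 21 mL = 22.5 mL total → factor 22.5/1.5 = 15
Overall dilution factor = 15 × 3 × 100 × 15 = 67500
Final = 2.40 mM / 67500 = 3.556 × 10^-5 mM = 35.6 nM

35.6 nM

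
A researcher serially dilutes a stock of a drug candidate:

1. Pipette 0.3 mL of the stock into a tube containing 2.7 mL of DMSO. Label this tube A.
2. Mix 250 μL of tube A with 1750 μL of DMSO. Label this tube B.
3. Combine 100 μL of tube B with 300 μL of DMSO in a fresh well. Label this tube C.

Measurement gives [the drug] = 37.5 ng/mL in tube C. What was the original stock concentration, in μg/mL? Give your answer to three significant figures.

Step 1: 0.3 mL + 2.7 mL = 3 mL total → factor 3/0.3 = 10
Step 2: 250 μL + 1750 μL = 2000 μL total → factor 2000/250 = 8
Step 3: 100 μL + 300 μL = 400 μL total → factor 400/100 = 4
Overall dilution factor = 10 × 8 × 4 = 320
Stock = 37.5 ng/mL × 320 = 1.200 × 10^4 ng/mL = 12.0 μg/mL

12.0 μg/mL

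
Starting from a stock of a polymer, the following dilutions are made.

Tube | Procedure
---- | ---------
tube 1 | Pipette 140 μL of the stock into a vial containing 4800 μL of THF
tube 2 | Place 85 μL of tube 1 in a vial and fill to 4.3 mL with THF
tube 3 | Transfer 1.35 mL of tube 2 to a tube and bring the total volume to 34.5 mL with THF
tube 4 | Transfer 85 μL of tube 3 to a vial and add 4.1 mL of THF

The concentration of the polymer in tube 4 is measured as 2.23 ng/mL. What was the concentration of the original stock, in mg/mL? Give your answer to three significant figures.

Step 1: 140 μL + 4800 μL = 4940 μL total → factor 4940/140 = 35.286
Step 2: 85 μL brought to 4.3 mL → factor 4300/85 = 50.588
Step 3: 1.35 mL brought to 34.5 mL → factor 34.5/1.35 = 25.556
Step 4: 85 μL + 4.1 mL = 4185 μL total → factor 4185/85 = 49.235
Overall dilution factor = 35.286 × 50.588 × 25.556 × 49.235 = 2.246 × 10^6
Stock = 2.23 ng/mL × 2.246 × 10^6 = 5.009 × 10^6 ng/mL = 5.01 mg/mL

5.01 mg/mL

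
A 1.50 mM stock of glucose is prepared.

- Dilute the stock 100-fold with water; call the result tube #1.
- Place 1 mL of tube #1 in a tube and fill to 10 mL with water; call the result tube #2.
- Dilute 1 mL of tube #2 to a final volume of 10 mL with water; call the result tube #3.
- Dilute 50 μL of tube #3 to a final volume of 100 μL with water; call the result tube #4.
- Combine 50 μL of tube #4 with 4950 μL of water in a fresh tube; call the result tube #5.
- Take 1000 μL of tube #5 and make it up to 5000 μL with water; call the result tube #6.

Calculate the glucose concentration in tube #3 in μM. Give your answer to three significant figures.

0.150 μM

Step 1: 100-fold → factor 100
Step 2: 1 mL brought to 10 mL → factor 10/1 = 10
Step 3: 1 mL brought to 10 mL → factor 10/1 = 10
Dilution factor through tube #3 = 100 × 10 × 10 = 10000
[tube #3] = 1.50 mM / 10000 = 0.0001500 mM = 0.150 μM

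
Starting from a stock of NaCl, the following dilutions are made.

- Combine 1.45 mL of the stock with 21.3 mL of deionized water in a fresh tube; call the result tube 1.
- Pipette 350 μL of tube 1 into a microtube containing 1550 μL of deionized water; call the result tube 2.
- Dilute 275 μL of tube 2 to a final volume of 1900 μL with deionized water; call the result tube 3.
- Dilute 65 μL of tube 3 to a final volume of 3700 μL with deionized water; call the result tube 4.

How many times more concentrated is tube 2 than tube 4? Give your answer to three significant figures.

393

Step 1: 1.45 mL + 21.3 mL = 22.75 mL total → factor 22.75/1.45 = 15.69
Step 2: 350 μL + 1550 μL = 1900 μL total → factor 1900/350 = 5.4286
Step 3: 275 μL brought to 1900 μL → factor 1900/275 = 6.9091
Step 4: 65 μL brought to 3700 μL → factor 3700/65 = 56.923
Dilution factor to tube 2 = 85.172; to tube 4 = 33497
[tube 2]/[tube 4] = (factor to tube 4)/(factor to tube 2) = 33497/85.172 = 393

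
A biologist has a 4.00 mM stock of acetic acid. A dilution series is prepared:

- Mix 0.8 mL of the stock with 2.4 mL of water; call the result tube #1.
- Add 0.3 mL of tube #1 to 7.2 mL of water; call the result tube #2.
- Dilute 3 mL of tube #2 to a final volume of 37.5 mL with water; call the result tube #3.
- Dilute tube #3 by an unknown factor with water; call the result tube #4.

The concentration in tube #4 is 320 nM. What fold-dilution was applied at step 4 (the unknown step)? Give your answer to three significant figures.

10.0-fold

Step 1: 0.8 mL + 2.4 mL = 3.2 mL total → factor 3.2/0.8 = 4
Step 2: 0.3 mL + 7.2 mL = 7.5 mL total → factor 7.5/0.3 = 25
Step 3: 3 mL brought to 37.5 mL → factor 37.5/3 = 12.5
Step 4: unknown factor x
Product of known-step factors = 1250
Overall factor = 4.00 mM / (320 nM) = 12500
x = 12500 / 1250 = 10.0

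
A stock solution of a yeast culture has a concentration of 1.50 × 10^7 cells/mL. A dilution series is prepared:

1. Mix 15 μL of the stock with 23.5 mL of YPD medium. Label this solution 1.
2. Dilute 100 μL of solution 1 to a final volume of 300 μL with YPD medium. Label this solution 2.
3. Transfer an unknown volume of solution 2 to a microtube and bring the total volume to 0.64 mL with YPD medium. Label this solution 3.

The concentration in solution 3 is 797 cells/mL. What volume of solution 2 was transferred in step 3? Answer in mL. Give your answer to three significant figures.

Step 1: 15 μL + 23.5 mL = 23515 μL total → factor 23515/15 = 1567.7
Step 2: 100 μL brought to 300 μL → factor 300/100 = 3
Step 3: v brought to 0.64 mL → factor = 0.64 mL/v
Product of known-step factors = 4703
Overall factor = 1.50 × 10^7 cells/mL / (797 cells/mL) = 18821
Step-3 factor = 18821 / 4703 = 4.0018
v = 0.64 mL / 4.0018 = 0.160 mL

0.160 mL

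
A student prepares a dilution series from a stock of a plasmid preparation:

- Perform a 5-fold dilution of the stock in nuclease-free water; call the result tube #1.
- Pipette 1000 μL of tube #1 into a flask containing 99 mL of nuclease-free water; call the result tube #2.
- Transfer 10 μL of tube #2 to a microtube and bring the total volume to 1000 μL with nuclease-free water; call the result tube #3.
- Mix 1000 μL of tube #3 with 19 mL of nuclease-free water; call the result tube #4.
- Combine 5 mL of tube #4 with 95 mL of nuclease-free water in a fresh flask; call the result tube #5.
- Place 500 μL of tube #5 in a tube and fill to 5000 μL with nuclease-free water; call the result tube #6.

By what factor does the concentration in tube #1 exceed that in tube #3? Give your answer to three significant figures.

1.00 × 10^4

Step 1: 5-fold → factor 5
Step 2: 1000 μL + 99 mL = 1 × 10^5 μL total → factor 1 × 10^5/1000 = 100
Step 3: 10 μL brought to 1000 μL → factor 1000/10 = 100
Dilution factor to tube #1 = 5; to tube #3 = 50000
[tube #1]/[tube #3] = (factor to tube #3)/(factor to tube #1) = 50000/5 = 1.00 × 10^4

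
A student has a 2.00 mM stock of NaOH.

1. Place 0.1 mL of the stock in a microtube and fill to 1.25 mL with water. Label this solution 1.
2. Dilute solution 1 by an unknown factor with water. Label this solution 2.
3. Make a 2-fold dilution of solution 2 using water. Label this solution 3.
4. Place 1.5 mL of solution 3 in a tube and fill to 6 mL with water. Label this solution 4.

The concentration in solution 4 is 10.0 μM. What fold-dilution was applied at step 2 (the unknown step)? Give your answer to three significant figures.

Step 1: 0.1 mL brought to 1.25 mL → factor 1.25/0.1 = 12.5
Step 2: unknown factor x
Step 3: 2-fold → factor 2
Step 4: 1.5 mL brought to 6 mL → factor 6/1.5 = 4
Product of known-step factors = 100
Overall factor = 2.00 mM / (10.0 μM) = 200
x = 200 / 100 = 2.00

2.00-fold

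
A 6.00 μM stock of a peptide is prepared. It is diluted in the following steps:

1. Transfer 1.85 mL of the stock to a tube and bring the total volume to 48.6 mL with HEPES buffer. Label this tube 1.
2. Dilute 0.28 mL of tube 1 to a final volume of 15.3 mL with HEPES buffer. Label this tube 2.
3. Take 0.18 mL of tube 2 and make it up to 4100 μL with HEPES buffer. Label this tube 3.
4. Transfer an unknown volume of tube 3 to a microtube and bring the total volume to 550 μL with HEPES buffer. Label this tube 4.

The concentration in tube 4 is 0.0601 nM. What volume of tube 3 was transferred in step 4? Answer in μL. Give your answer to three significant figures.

Step 1: 1.85 mL brought to 48.6 mL → factor 48.6/1.85 = 26.27
Step 2: 0.28 mL brought to 15.3 mL → factor 15.3/0.28 = 54.643
Step 3: 0.18 mL brought to 4100 μL → factor 4.1/0.18 = 22.778
Step 4: v brought to 550 μL → factor = 550 μL/v
Product of known-step factors = 32697
Overall factor = 6.00 μM / (0.0601 nM) = 99834
Step-4 factor = 99834 / 32697 = 3.0533
v = 550 μL / 3.0533 = 180 μL

180 μL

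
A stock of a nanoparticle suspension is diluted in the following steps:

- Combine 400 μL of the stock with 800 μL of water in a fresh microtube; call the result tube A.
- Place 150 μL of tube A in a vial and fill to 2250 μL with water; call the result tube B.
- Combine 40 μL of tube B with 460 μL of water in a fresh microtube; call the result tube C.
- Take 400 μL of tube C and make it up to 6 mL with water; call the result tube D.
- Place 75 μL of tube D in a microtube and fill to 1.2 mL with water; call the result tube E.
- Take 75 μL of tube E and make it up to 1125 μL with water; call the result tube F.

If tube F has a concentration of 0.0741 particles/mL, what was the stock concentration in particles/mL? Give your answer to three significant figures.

1.50 × 10^5 particles/mL

Step 1: 400 μL + 800 μL = 1200 μL total → factor 1200/400 = 3
Step 2: 150 μL brought to 2250 μL → factor 2250/150 = 15
Step 3: 40 μL + 460 μL = 500 μL total → factor 500/40 = 12.5
Step 4: 400 μL brought to 6 mL → factor 6000/400 = 15
Step 5: 75 μL brought to 1.2 mL → factor 1200/75 = 16
Step 6: 75 μL brought to 1125 μL → factor 1125/75 = 15
Overall dilution factor = 3 × 15 × 12.5 × 15 × 16 × 15 = 2.025 × 10^6
Stock = 0.0741 particles/mL × 2.025 × 10^6 = 1.50 × 10^5 particles/mL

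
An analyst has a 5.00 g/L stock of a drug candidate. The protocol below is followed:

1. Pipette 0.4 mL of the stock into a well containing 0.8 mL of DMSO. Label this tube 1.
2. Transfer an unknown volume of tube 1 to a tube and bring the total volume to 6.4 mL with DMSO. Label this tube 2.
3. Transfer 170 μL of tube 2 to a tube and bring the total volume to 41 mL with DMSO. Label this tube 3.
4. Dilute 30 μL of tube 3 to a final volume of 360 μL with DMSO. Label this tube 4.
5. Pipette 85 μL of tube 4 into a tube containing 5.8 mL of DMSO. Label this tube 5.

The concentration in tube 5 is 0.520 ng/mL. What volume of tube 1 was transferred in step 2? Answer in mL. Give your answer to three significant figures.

Step 1: 0.4 mL + 0.8 mL = 1.2 mL total → factor 1.2/0.4 = 3
Step 2: v brought to 6.4 mL → factor = 6.4 mL/v
Step 3: 170 μL brought to 41 mL → factor 41000/170 = 241.18
Step 4: 30 μL brought to 360 μL → factor 360/30 = 12
Step 5: 85 μL + 5.8 mL = 5885 μL total → factor 5885/85 = 69.235
Product of known-step factors = 6.0113 × 10^5
Overall factor = 5.00 g/L / (0.520 ng/mL) = 9.6154 × 10^6
Step-2 factor = 9.6154 × 10^6 / 6.0113 × 10^5 = 15.996
v = 6.4 mL / 15.996 = 0.400 mL

0.400 mL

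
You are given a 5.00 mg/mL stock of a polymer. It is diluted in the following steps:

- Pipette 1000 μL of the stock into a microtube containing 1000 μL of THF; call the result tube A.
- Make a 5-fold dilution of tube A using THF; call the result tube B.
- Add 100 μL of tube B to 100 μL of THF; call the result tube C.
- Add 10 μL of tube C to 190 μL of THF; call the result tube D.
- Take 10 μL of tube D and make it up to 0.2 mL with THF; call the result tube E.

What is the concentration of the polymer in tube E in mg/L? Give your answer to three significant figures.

0.625 mg/L

Step 1: 1000 μL + 1000 μL = 2000 μL total → factor 2000/1000 = 2
Step 2: 5-fold → factor 5
Step 3: 100 μL + 100 μL = 200 μL total → factor 200/100 = 2
Step 4: 10 μL + 190 μL = 200 μL total → factor 200/10 = 20
Step 5: 10 μL brought to 0.2 mL → factor 200/10 = 20
Overall dilution factor = 2 × 5 × 2 × 20 × 20 = 8000
Final = 5.00 mg/mL / 8000 = 0.0006250 mg/mL = 0.625 mg/L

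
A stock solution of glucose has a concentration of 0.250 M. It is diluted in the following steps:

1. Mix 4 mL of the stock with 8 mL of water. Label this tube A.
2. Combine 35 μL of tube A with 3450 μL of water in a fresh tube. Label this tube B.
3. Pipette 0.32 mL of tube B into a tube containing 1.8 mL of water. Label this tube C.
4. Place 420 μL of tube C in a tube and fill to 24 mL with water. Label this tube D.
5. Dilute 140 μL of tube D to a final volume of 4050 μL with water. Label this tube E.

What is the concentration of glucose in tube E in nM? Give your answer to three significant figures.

Step 1: 4 mL + 8 mL = 12 mL total → factor 12/4 = 3
Step 2: 35 μL + 3450 μL = 3485 μL total → factor 3485/35 = 99.571
Step 3: 0.32 mL + 1.8 mL = 2.12 mL total → factor 2.12/0.32 = 6.625
Step 4: 420 μL brought to 24 mL → factor 24000/420 = 57.143
Step 5: 140 μL brought to 4050 μL → factor 4050/140 = 28.929
Overall dilution factor = 3 × 99.571 × 6.625 × 57.143 × 28.929 = 3.2714 × 10^6
Final = 0.250 M / 3.2714 × 10^6 = 7.642 × 10^-8 M = 76.4 nM

76.4 nM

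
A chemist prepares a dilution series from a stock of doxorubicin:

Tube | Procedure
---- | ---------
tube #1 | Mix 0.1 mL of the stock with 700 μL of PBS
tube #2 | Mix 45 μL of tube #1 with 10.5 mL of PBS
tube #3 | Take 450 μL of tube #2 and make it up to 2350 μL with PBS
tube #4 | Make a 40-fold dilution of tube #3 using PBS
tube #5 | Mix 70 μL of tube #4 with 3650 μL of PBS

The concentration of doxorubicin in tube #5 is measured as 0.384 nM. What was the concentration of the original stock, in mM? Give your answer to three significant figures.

Step 1: 0.1 mL + 700 μL = 0.8 mL total → factor 0.8/0.1 = 8
Step 2: 45 μL + 10.5 mL = 10545 μL total → factor 10545/45 = 234.33
Step 3: 450 μL brought to 2350 μL → factor 2350/450 = 5.2222
Step 4: 40-fold → factor 40
Step 5: 70 μL + 3650 μL = 3720 μL total → factor 3720/70 = 53.143
Overall dilution factor = 8 × 234.33 × 5.2222 × 40 × 53.143 = 2.0811 × 10^7
Stock = 0.384 nM × 2.0811 × 10^7 = 7.991 × 10^6 nM = 7.99 mM

7.99 mM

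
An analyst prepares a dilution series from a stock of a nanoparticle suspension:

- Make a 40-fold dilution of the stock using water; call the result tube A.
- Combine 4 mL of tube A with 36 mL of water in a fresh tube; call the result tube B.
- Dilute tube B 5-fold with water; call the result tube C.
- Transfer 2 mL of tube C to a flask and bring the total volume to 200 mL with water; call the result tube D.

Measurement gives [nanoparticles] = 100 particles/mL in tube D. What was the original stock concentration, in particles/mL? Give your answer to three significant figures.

Step 1: 40-fold → factor 40
Step 2: 4 mL + 36 mL = 40 mL total → factor 40/4 = 10
Step 3: 5-fold → factor 5
Step 4: 2 mL brought to 200 mL → factor 200/2 = 100
Overall dilution factor = 40 × 10 × 5 × 100 = 2 × 10^5
Stock = 100 particles/mL × 2 × 10^5 = 2.00 × 10^7 particles/mL

2.00 × 10^7 particles/mL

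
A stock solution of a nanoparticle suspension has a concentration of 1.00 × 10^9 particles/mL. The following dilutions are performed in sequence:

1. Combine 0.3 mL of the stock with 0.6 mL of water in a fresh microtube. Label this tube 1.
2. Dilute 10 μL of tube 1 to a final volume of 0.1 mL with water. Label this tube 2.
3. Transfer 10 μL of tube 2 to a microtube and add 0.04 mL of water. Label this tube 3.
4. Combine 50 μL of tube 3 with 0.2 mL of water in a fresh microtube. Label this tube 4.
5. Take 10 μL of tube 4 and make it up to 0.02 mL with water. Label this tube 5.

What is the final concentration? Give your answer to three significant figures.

Step 1: 0.3 mL + 0.6 mL = 0.9 mL total → factor 0.9/0.3 = 3
Step 2: 10 μL brought to 0.1 mL → factor 100/10 = 10
Step 3: 10 μL + 0.04 mL = 50 μL total → factor 50/10 = 5
Step 4: 50 μL + 0.2 mL = 250 μL total → factor 250/50 = 5
Step 5: 10 μL brought to 0.02 mL → factor 20/10 = 2
Overall dilution factor = 3 × 10 × 5 × 5 × 2 = 1500
Final = 1.00 × 10^9 particles/mL / 1500 = 6.67 × 10^5 particles/mL

6.67 × 10^5 particles/mL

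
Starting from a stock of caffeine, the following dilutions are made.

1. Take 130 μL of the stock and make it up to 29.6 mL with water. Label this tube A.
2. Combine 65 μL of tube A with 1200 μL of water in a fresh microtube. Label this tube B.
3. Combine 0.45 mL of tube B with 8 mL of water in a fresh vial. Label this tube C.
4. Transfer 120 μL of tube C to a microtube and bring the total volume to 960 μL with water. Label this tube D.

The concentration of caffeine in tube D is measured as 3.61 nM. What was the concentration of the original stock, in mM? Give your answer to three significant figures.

2.40 mM

Step 1: 130 μL brought to 29.6 mL → factor 29600/130 = 227.69
Step 2: 65 μL + 1200 μL = 1265 μL total → factor 1265/65 = 19.462
Step 3: 0.45 mL + 8 mL = 8.45 mL total → factor 8.45/0.45 = 18.778
Step 4: 120 μL brought to 960 μL → factor 960/120 = 8
Overall dilution factor = 227.69 × 19.462 × 18.778 × 8 = 6.6567 × 10^5
Stock = 3.61 nM × 6.6567 × 10^5 = 2.403 × 10^6 nM = 2.40 mM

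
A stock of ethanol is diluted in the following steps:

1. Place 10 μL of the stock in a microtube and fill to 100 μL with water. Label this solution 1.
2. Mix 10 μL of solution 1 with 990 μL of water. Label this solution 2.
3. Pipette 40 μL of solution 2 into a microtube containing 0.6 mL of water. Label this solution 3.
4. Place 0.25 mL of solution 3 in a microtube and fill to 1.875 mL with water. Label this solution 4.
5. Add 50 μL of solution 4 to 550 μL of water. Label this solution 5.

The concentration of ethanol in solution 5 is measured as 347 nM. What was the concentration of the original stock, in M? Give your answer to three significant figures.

Step 1: 10 μL brought to 100 μL → factor 100/10 = 10
Step 2: 10 μL + 990 μL = 1000 μL total → factor 1000/10 = 100
Step 3: 40 μL + 0.6 mL = 640 μL total → factor 640/40 = 16
Step 4: 0.25 mL brought to 1.875 mL → factor 1.875/0.25 = 7.5
Step 5: 50 μL + 550 μL = 600 μL total → factor 600/50 = 12
Overall dilution factor = 10 × 100 × 16 × 7.5 × 12 = 1.44 × 10^6
Stock = 347 nM × 1.44 × 10^6 = 4.997 × 10^8 nM = 0.500 M

0.500 M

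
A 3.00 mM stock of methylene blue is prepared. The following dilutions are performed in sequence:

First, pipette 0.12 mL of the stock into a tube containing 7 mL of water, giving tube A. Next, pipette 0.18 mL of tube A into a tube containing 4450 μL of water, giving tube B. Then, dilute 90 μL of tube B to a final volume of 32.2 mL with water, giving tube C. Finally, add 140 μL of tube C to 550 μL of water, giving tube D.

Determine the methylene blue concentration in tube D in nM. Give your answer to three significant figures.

1.11 nM

Step 1: 0.12 mL + 7 mL = 7.12 mL total → factor 7.12/0.12 = 59.333
Step 2: 0.18 mL + 4450 μL = 4.63 mL total → factor 4.63/0.18 = 25.722
Step 3: 90 μL brought to 32.2 mL → factor 32200/90 = 357.78
Step 4: 140 μL + 550 μL = 690 μL total → factor 690/140 = 4.9286
Overall dilution factor = 59.333 × 25.722 × 357.78 × 4.9286 = 2.6912 × 10^6
Final = 3.00 mM / 2.6912 × 10^6 = 1.115 × 10^-6 mM = 1.11 nM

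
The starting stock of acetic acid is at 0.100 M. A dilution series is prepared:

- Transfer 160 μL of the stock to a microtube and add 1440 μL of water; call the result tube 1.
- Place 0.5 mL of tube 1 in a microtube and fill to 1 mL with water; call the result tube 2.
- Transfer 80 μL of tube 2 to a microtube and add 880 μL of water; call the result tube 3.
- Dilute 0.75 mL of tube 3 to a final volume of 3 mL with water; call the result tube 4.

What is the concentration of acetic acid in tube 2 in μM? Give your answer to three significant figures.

5.00 × 10^3 μM

Step 1: 160 μL + 1440 μL = 1600 μL total → factor 1600/160 = 10
Step 2: 0.5 mL brought to 1 mL → factor 1/0.5 = 2
Dilution factor through tube 2 = 10 × 2 = 20
[tube 2] = 0.100 M / 20 = 0.005000 M = 5.00 × 10^3 μM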